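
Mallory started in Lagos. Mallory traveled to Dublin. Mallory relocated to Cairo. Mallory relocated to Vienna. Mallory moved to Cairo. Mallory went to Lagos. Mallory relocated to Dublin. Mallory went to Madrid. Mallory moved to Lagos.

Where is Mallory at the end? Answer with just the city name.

Answer: Lagos

Derivation:
Tracking Mallory's location:
Start: Mallory is in Lagos.
After move 1: Lagos -> Dublin. Mallory is in Dublin.
After move 2: Dublin -> Cairo. Mallory is in Cairo.
After move 3: Cairo -> Vienna. Mallory is in Vienna.
After move 4: Vienna -> Cairo. Mallory is in Cairo.
After move 5: Cairo -> Lagos. Mallory is in Lagos.
After move 6: Lagos -> Dublin. Mallory is in Dublin.
After move 7: Dublin -> Madrid. Mallory is in Madrid.
After move 8: Madrid -> Lagos. Mallory is in Lagos.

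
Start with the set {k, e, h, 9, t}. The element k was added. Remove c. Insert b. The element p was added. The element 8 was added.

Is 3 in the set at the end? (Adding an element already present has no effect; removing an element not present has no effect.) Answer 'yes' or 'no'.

Tracking the set through each operation:
Start: {9, e, h, k, t}
Event 1 (add k): already present, no change. Set: {9, e, h, k, t}
Event 2 (remove c): not present, no change. Set: {9, e, h, k, t}
Event 3 (add b): added. Set: {9, b, e, h, k, t}
Event 4 (add p): added. Set: {9, b, e, h, k, p, t}
Event 5 (add 8): added. Set: {8, 9, b, e, h, k, p, t}

Final set: {8, 9, b, e, h, k, p, t} (size 8)
3 is NOT in the final set.

Answer: no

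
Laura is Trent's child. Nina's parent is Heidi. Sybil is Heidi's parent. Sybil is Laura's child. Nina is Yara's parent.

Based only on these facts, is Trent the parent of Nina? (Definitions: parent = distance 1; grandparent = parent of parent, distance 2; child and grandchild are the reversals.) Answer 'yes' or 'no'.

Reconstructing the parent chain from the given facts:
  Trent -> Laura -> Sybil -> Heidi -> Nina -> Yara
(each arrow means 'parent of the next')
Positions in the chain (0 = top):
  position of Trent: 0
  position of Laura: 1
  position of Sybil: 2
  position of Heidi: 3
  position of Nina: 4
  position of Yara: 5

Trent is at position 0, Nina is at position 4; signed distance (j - i) = 4.
'parent' requires j - i = 1. Actual distance is 4, so the relation does NOT hold.

Answer: no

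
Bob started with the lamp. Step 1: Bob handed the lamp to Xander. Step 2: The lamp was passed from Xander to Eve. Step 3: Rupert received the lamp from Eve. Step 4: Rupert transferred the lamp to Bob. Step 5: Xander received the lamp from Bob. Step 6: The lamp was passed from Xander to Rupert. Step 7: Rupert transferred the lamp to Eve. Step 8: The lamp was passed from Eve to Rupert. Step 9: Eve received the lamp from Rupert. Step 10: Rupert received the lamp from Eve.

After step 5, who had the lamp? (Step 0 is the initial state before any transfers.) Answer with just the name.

Tracking the lamp holder through step 5:
After step 0 (start): Bob
After step 1: Xander
After step 2: Eve
After step 3: Rupert
After step 4: Bob
After step 5: Xander

At step 5, the holder is Xander.

Answer: Xander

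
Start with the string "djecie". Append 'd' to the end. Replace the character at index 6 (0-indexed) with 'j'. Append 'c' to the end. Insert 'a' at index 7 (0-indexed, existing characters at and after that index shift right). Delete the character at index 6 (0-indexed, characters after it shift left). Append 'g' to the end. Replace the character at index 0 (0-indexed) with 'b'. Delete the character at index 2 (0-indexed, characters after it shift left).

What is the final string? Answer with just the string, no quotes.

Applying each edit step by step:
Start: "djecie"
Op 1 (append 'd'): "djecie" -> "djecied"
Op 2 (replace idx 6: 'd' -> 'j'): "djecied" -> "djeciej"
Op 3 (append 'c'): "djeciej" -> "djeciejc"
Op 4 (insert 'a' at idx 7): "djeciejc" -> "djeciejac"
Op 5 (delete idx 6 = 'j'): "djeciejac" -> "djecieac"
Op 6 (append 'g'): "djecieac" -> "djecieacg"
Op 7 (replace idx 0: 'd' -> 'b'): "djecieacg" -> "bjecieacg"
Op 8 (delete idx 2 = 'e'): "bjecieacg" -> "bjcieacg"

Answer: bjcieacg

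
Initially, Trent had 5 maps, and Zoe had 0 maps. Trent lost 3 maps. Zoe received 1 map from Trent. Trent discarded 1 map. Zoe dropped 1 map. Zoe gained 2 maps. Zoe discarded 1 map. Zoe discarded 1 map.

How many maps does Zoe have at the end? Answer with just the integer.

Answer: 0

Derivation:
Tracking counts step by step:
Start: Trent=5, Zoe=0
Event 1 (Trent -3): Trent: 5 -> 2. State: Trent=2, Zoe=0
Event 2 (Trent -> Zoe, 1): Trent: 2 -> 1, Zoe: 0 -> 1. State: Trent=1, Zoe=1
Event 3 (Trent -1): Trent: 1 -> 0. State: Trent=0, Zoe=1
Event 4 (Zoe -1): Zoe: 1 -> 0. State: Trent=0, Zoe=0
Event 5 (Zoe +2): Zoe: 0 -> 2. State: Trent=0, Zoe=2
Event 6 (Zoe -1): Zoe: 2 -> 1. State: Trent=0, Zoe=1
Event 7 (Zoe -1): Zoe: 1 -> 0. State: Trent=0, Zoe=0

Zoe's final count: 0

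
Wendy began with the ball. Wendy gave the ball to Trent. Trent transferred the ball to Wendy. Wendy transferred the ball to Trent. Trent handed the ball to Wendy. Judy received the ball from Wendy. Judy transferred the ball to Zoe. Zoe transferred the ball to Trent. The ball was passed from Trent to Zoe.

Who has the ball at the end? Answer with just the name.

Tracking the ball through each event:
Start: Wendy has the ball.
After event 1: Trent has the ball.
After event 2: Wendy has the ball.
After event 3: Trent has the ball.
After event 4: Wendy has the ball.
After event 5: Judy has the ball.
After event 6: Zoe has the ball.
After event 7: Trent has the ball.
After event 8: Zoe has the ball.

Answer: Zoe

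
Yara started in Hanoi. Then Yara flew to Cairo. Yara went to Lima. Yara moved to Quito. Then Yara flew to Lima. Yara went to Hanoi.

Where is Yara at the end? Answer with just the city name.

Tracking Yara's location:
Start: Yara is in Hanoi.
After move 1: Hanoi -> Cairo. Yara is in Cairo.
After move 2: Cairo -> Lima. Yara is in Lima.
After move 3: Lima -> Quito. Yara is in Quito.
After move 4: Quito -> Lima. Yara is in Lima.
After move 5: Lima -> Hanoi. Yara is in Hanoi.

Answer: Hanoi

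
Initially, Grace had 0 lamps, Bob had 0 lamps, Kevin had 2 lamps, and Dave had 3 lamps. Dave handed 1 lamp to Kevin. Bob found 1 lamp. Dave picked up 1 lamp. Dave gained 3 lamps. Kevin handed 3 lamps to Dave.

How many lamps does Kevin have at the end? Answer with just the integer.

Answer: 0

Derivation:
Tracking counts step by step:
Start: Grace=0, Bob=0, Kevin=2, Dave=3
Event 1 (Dave -> Kevin, 1): Dave: 3 -> 2, Kevin: 2 -> 3. State: Grace=0, Bob=0, Kevin=3, Dave=2
Event 2 (Bob +1): Bob: 0 -> 1. State: Grace=0, Bob=1, Kevin=3, Dave=2
Event 3 (Dave +1): Dave: 2 -> 3. State: Grace=0, Bob=1, Kevin=3, Dave=3
Event 4 (Dave +3): Dave: 3 -> 6. State: Grace=0, Bob=1, Kevin=3, Dave=6
Event 5 (Kevin -> Dave, 3): Kevin: 3 -> 0, Dave: 6 -> 9. State: Grace=0, Bob=1, Kevin=0, Dave=9

Kevin's final count: 0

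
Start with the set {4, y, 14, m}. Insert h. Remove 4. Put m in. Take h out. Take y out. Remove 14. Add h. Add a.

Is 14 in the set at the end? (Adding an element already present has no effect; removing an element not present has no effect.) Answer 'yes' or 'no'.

Answer: no

Derivation:
Tracking the set through each operation:
Start: {14, 4, m, y}
Event 1 (add h): added. Set: {14, 4, h, m, y}
Event 2 (remove 4): removed. Set: {14, h, m, y}
Event 3 (add m): already present, no change. Set: {14, h, m, y}
Event 4 (remove h): removed. Set: {14, m, y}
Event 5 (remove y): removed. Set: {14, m}
Event 6 (remove 14): removed. Set: {m}
Event 7 (add h): added. Set: {h, m}
Event 8 (add a): added. Set: {a, h, m}

Final set: {a, h, m} (size 3)
14 is NOT in the final set.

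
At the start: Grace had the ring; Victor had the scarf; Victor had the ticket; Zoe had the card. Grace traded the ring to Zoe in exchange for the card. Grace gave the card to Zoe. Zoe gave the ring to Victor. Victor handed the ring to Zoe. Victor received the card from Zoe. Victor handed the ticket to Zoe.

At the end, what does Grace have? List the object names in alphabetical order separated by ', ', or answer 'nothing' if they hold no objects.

Answer: nothing

Derivation:
Tracking all object holders:
Start: ring:Grace, scarf:Victor, ticket:Victor, card:Zoe
Event 1 (swap ring<->card: now ring:Zoe, card:Grace). State: ring:Zoe, scarf:Victor, ticket:Victor, card:Grace
Event 2 (give card: Grace -> Zoe). State: ring:Zoe, scarf:Victor, ticket:Victor, card:Zoe
Event 3 (give ring: Zoe -> Victor). State: ring:Victor, scarf:Victor, ticket:Victor, card:Zoe
Event 4 (give ring: Victor -> Zoe). State: ring:Zoe, scarf:Victor, ticket:Victor, card:Zoe
Event 5 (give card: Zoe -> Victor). State: ring:Zoe, scarf:Victor, ticket:Victor, card:Victor
Event 6 (give ticket: Victor -> Zoe). State: ring:Zoe, scarf:Victor, ticket:Zoe, card:Victor

Final state: ring:Zoe, scarf:Victor, ticket:Zoe, card:Victor
Grace holds: (nothing).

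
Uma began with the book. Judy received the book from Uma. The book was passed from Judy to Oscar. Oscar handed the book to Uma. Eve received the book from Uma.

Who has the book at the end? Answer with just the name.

Tracking the book through each event:
Start: Uma has the book.
After event 1: Judy has the book.
After event 2: Oscar has the book.
After event 3: Uma has the book.
After event 4: Eve has the book.

Answer: Eve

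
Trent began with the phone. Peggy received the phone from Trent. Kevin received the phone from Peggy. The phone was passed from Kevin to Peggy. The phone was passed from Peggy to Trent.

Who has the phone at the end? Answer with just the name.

Answer: Trent

Derivation:
Tracking the phone through each event:
Start: Trent has the phone.
After event 1: Peggy has the phone.
After event 2: Kevin has the phone.
After event 3: Peggy has the phone.
After event 4: Trent has the phone.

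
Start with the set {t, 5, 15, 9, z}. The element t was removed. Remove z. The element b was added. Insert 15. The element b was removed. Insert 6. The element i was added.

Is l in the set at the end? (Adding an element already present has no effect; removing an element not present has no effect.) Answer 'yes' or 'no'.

Answer: no

Derivation:
Tracking the set through each operation:
Start: {15, 5, 9, t, z}
Event 1 (remove t): removed. Set: {15, 5, 9, z}
Event 2 (remove z): removed. Set: {15, 5, 9}
Event 3 (add b): added. Set: {15, 5, 9, b}
Event 4 (add 15): already present, no change. Set: {15, 5, 9, b}
Event 5 (remove b): removed. Set: {15, 5, 9}
Event 6 (add 6): added. Set: {15, 5, 6, 9}
Event 7 (add i): added. Set: {15, 5, 6, 9, i}

Final set: {15, 5, 6, 9, i} (size 5)
l is NOT in the final set.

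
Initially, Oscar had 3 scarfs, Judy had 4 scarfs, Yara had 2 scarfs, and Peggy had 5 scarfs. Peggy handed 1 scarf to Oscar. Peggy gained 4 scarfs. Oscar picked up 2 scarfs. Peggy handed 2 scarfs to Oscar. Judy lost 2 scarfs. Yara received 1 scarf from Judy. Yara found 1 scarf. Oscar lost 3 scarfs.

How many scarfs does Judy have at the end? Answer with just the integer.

Answer: 1

Derivation:
Tracking counts step by step:
Start: Oscar=3, Judy=4, Yara=2, Peggy=5
Event 1 (Peggy -> Oscar, 1): Peggy: 5 -> 4, Oscar: 3 -> 4. State: Oscar=4, Judy=4, Yara=2, Peggy=4
Event 2 (Peggy +4): Peggy: 4 -> 8. State: Oscar=4, Judy=4, Yara=2, Peggy=8
Event 3 (Oscar +2): Oscar: 4 -> 6. State: Oscar=6, Judy=4, Yara=2, Peggy=8
Event 4 (Peggy -> Oscar, 2): Peggy: 8 -> 6, Oscar: 6 -> 8. State: Oscar=8, Judy=4, Yara=2, Peggy=6
Event 5 (Judy -2): Judy: 4 -> 2. State: Oscar=8, Judy=2, Yara=2, Peggy=6
Event 6 (Judy -> Yara, 1): Judy: 2 -> 1, Yara: 2 -> 3. State: Oscar=8, Judy=1, Yara=3, Peggy=6
Event 7 (Yara +1): Yara: 3 -> 4. State: Oscar=8, Judy=1, Yara=4, Peggy=6
Event 8 (Oscar -3): Oscar: 8 -> 5. State: Oscar=5, Judy=1, Yara=4, Peggy=6

Judy's final count: 1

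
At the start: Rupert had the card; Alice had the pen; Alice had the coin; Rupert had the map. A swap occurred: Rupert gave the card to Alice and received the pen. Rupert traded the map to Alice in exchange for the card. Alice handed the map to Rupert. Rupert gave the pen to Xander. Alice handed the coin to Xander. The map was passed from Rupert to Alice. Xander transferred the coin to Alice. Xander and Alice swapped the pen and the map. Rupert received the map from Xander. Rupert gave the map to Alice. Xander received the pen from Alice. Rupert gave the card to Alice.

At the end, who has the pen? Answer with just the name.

Answer: Xander

Derivation:
Tracking all object holders:
Start: card:Rupert, pen:Alice, coin:Alice, map:Rupert
Event 1 (swap card<->pen: now card:Alice, pen:Rupert). State: card:Alice, pen:Rupert, coin:Alice, map:Rupert
Event 2 (swap map<->card: now map:Alice, card:Rupert). State: card:Rupert, pen:Rupert, coin:Alice, map:Alice
Event 3 (give map: Alice -> Rupert). State: card:Rupert, pen:Rupert, coin:Alice, map:Rupert
Event 4 (give pen: Rupert -> Xander). State: card:Rupert, pen:Xander, coin:Alice, map:Rupert
Event 5 (give coin: Alice -> Xander). State: card:Rupert, pen:Xander, coin:Xander, map:Rupert
Event 6 (give map: Rupert -> Alice). State: card:Rupert, pen:Xander, coin:Xander, map:Alice
Event 7 (give coin: Xander -> Alice). State: card:Rupert, pen:Xander, coin:Alice, map:Alice
Event 8 (swap pen<->map: now pen:Alice, map:Xander). State: card:Rupert, pen:Alice, coin:Alice, map:Xander
Event 9 (give map: Xander -> Rupert). State: card:Rupert, pen:Alice, coin:Alice, map:Rupert
Event 10 (give map: Rupert -> Alice). State: card:Rupert, pen:Alice, coin:Alice, map:Alice
Event 11 (give pen: Alice -> Xander). State: card:Rupert, pen:Xander, coin:Alice, map:Alice
Event 12 (give card: Rupert -> Alice). State: card:Alice, pen:Xander, coin:Alice, map:Alice

Final state: card:Alice, pen:Xander, coin:Alice, map:Alice
The pen is held by Xander.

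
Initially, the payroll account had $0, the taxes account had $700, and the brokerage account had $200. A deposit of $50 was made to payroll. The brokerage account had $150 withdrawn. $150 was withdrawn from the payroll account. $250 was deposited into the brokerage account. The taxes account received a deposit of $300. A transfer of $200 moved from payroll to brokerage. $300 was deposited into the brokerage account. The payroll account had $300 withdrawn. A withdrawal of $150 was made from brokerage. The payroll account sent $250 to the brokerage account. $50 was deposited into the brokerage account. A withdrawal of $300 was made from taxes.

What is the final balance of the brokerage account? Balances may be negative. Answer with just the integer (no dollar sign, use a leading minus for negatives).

Tracking account balances step by step:
Start: payroll=0, taxes=700, brokerage=200
Event 1 (deposit 50 to payroll): payroll: 0 + 50 = 50. Balances: payroll=50, taxes=700, brokerage=200
Event 2 (withdraw 150 from brokerage): brokerage: 200 - 150 = 50. Balances: payroll=50, taxes=700, brokerage=50
Event 3 (withdraw 150 from payroll): payroll: 50 - 150 = -100. Balances: payroll=-100, taxes=700, brokerage=50
Event 4 (deposit 250 to brokerage): brokerage: 50 + 250 = 300. Balances: payroll=-100, taxes=700, brokerage=300
Event 5 (deposit 300 to taxes): taxes: 700 + 300 = 1000. Balances: payroll=-100, taxes=1000, brokerage=300
Event 6 (transfer 200 payroll -> brokerage): payroll: -100 - 200 = -300, brokerage: 300 + 200 = 500. Balances: payroll=-300, taxes=1000, brokerage=500
Event 7 (deposit 300 to brokerage): brokerage: 500 + 300 = 800. Balances: payroll=-300, taxes=1000, brokerage=800
Event 8 (withdraw 300 from payroll): payroll: -300 - 300 = -600. Balances: payroll=-600, taxes=1000, brokerage=800
Event 9 (withdraw 150 from brokerage): brokerage: 800 - 150 = 650. Balances: payroll=-600, taxes=1000, brokerage=650
Event 10 (transfer 250 payroll -> brokerage): payroll: -600 - 250 = -850, brokerage: 650 + 250 = 900. Balances: payroll=-850, taxes=1000, brokerage=900
Event 11 (deposit 50 to brokerage): brokerage: 900 + 50 = 950. Balances: payroll=-850, taxes=1000, brokerage=950
Event 12 (withdraw 300 from taxes): taxes: 1000 - 300 = 700. Balances: payroll=-850, taxes=700, brokerage=950

Final balance of brokerage: 950

Answer: 950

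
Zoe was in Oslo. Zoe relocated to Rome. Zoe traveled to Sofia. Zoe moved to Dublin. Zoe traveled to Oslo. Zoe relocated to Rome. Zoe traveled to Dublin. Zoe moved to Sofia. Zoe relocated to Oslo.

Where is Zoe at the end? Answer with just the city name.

Answer: Oslo

Derivation:
Tracking Zoe's location:
Start: Zoe is in Oslo.
After move 1: Oslo -> Rome. Zoe is in Rome.
After move 2: Rome -> Sofia. Zoe is in Sofia.
After move 3: Sofia -> Dublin. Zoe is in Dublin.
After move 4: Dublin -> Oslo. Zoe is in Oslo.
After move 5: Oslo -> Rome. Zoe is in Rome.
After move 6: Rome -> Dublin. Zoe is in Dublin.
After move 7: Dublin -> Sofia. Zoe is in Sofia.
After move 8: Sofia -> Oslo. Zoe is in Oslo.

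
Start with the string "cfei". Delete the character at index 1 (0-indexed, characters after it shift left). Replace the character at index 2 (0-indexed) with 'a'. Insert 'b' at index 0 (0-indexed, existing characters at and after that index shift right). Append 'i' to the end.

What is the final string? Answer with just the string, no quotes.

Applying each edit step by step:
Start: "cfei"
Op 1 (delete idx 1 = 'f'): "cfei" -> "cei"
Op 2 (replace idx 2: 'i' -> 'a'): "cei" -> "cea"
Op 3 (insert 'b' at idx 0): "cea" -> "bcea"
Op 4 (append 'i'): "bcea" -> "bceai"

Answer: bceai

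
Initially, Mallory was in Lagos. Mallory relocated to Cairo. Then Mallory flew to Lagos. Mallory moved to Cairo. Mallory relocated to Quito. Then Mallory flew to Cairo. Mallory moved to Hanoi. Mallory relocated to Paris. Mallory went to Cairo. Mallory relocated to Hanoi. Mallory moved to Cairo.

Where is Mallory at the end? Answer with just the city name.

Tracking Mallory's location:
Start: Mallory is in Lagos.
After move 1: Lagos -> Cairo. Mallory is in Cairo.
After move 2: Cairo -> Lagos. Mallory is in Lagos.
After move 3: Lagos -> Cairo. Mallory is in Cairo.
After move 4: Cairo -> Quito. Mallory is in Quito.
After move 5: Quito -> Cairo. Mallory is in Cairo.
After move 6: Cairo -> Hanoi. Mallory is in Hanoi.
After move 7: Hanoi -> Paris. Mallory is in Paris.
After move 8: Paris -> Cairo. Mallory is in Cairo.
After move 9: Cairo -> Hanoi. Mallory is in Hanoi.
After move 10: Hanoi -> Cairo. Mallory is in Cairo.

Answer: Cairo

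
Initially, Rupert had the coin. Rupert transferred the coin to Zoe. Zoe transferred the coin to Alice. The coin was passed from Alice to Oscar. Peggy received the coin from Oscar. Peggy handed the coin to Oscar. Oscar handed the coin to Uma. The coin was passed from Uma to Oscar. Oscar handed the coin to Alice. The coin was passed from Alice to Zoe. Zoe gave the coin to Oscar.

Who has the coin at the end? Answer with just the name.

Tracking the coin through each event:
Start: Rupert has the coin.
After event 1: Zoe has the coin.
After event 2: Alice has the coin.
After event 3: Oscar has the coin.
After event 4: Peggy has the coin.
After event 5: Oscar has the coin.
After event 6: Uma has the coin.
After event 7: Oscar has the coin.
After event 8: Alice has the coin.
After event 9: Zoe has the coin.
After event 10: Oscar has the coin.

Answer: Oscar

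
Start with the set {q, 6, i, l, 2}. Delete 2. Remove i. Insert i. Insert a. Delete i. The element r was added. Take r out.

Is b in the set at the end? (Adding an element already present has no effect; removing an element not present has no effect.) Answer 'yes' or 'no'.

Tracking the set through each operation:
Start: {2, 6, i, l, q}
Event 1 (remove 2): removed. Set: {6, i, l, q}
Event 2 (remove i): removed. Set: {6, l, q}
Event 3 (add i): added. Set: {6, i, l, q}
Event 4 (add a): added. Set: {6, a, i, l, q}
Event 5 (remove i): removed. Set: {6, a, l, q}
Event 6 (add r): added. Set: {6, a, l, q, r}
Event 7 (remove r): removed. Set: {6, a, l, q}

Final set: {6, a, l, q} (size 4)
b is NOT in the final set.

Answer: no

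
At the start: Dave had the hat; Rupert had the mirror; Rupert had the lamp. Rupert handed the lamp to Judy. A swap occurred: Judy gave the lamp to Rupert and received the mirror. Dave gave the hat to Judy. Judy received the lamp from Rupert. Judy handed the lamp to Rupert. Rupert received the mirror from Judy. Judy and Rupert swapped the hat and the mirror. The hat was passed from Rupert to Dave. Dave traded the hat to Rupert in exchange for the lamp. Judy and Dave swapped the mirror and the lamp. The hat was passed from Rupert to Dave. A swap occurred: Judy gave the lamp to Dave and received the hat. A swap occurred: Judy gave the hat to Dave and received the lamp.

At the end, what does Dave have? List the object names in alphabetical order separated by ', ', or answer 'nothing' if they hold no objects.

Tracking all object holders:
Start: hat:Dave, mirror:Rupert, lamp:Rupert
Event 1 (give lamp: Rupert -> Judy). State: hat:Dave, mirror:Rupert, lamp:Judy
Event 2 (swap lamp<->mirror: now lamp:Rupert, mirror:Judy). State: hat:Dave, mirror:Judy, lamp:Rupert
Event 3 (give hat: Dave -> Judy). State: hat:Judy, mirror:Judy, lamp:Rupert
Event 4 (give lamp: Rupert -> Judy). State: hat:Judy, mirror:Judy, lamp:Judy
Event 5 (give lamp: Judy -> Rupert). State: hat:Judy, mirror:Judy, lamp:Rupert
Event 6 (give mirror: Judy -> Rupert). State: hat:Judy, mirror:Rupert, lamp:Rupert
Event 7 (swap hat<->mirror: now hat:Rupert, mirror:Judy). State: hat:Rupert, mirror:Judy, lamp:Rupert
Event 8 (give hat: Rupert -> Dave). State: hat:Dave, mirror:Judy, lamp:Rupert
Event 9 (swap hat<->lamp: now hat:Rupert, lamp:Dave). State: hat:Rupert, mirror:Judy, lamp:Dave
Event 10 (swap mirror<->lamp: now mirror:Dave, lamp:Judy). State: hat:Rupert, mirror:Dave, lamp:Judy
Event 11 (give hat: Rupert -> Dave). State: hat:Dave, mirror:Dave, lamp:Judy
Event 12 (swap lamp<->hat: now lamp:Dave, hat:Judy). State: hat:Judy, mirror:Dave, lamp:Dave
Event 13 (swap hat<->lamp: now hat:Dave, lamp:Judy). State: hat:Dave, mirror:Dave, lamp:Judy

Final state: hat:Dave, mirror:Dave, lamp:Judy
Dave holds: hat, mirror.

Answer: hat, mirror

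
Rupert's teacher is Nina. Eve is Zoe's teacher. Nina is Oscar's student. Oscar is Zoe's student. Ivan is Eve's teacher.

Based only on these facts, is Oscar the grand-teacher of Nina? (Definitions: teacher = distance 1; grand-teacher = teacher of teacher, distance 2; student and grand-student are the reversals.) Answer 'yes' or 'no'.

Answer: no

Derivation:
Reconstructing the teacher chain from the given facts:
  Ivan -> Eve -> Zoe -> Oscar -> Nina -> Rupert
(each arrow means 'teacher of the next')
Positions in the chain (0 = top):
  position of Ivan: 0
  position of Eve: 1
  position of Zoe: 2
  position of Oscar: 3
  position of Nina: 4
  position of Rupert: 5

Oscar is at position 3, Nina is at position 4; signed distance (j - i) = 1.
'grand-teacher' requires j - i = 2. Actual distance is 1, so the relation does NOT hold.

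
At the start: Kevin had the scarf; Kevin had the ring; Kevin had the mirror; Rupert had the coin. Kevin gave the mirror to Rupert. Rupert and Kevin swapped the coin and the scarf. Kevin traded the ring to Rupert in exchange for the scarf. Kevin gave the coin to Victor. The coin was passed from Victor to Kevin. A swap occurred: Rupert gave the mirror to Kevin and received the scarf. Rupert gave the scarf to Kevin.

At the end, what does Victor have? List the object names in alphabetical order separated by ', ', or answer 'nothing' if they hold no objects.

Tracking all object holders:
Start: scarf:Kevin, ring:Kevin, mirror:Kevin, coin:Rupert
Event 1 (give mirror: Kevin -> Rupert). State: scarf:Kevin, ring:Kevin, mirror:Rupert, coin:Rupert
Event 2 (swap coin<->scarf: now coin:Kevin, scarf:Rupert). State: scarf:Rupert, ring:Kevin, mirror:Rupert, coin:Kevin
Event 3 (swap ring<->scarf: now ring:Rupert, scarf:Kevin). State: scarf:Kevin, ring:Rupert, mirror:Rupert, coin:Kevin
Event 4 (give coin: Kevin -> Victor). State: scarf:Kevin, ring:Rupert, mirror:Rupert, coin:Victor
Event 5 (give coin: Victor -> Kevin). State: scarf:Kevin, ring:Rupert, mirror:Rupert, coin:Kevin
Event 6 (swap mirror<->scarf: now mirror:Kevin, scarf:Rupert). State: scarf:Rupert, ring:Rupert, mirror:Kevin, coin:Kevin
Event 7 (give scarf: Rupert -> Kevin). State: scarf:Kevin, ring:Rupert, mirror:Kevin, coin:Kevin

Final state: scarf:Kevin, ring:Rupert, mirror:Kevin, coin:Kevin
Victor holds: (nothing).

Answer: nothing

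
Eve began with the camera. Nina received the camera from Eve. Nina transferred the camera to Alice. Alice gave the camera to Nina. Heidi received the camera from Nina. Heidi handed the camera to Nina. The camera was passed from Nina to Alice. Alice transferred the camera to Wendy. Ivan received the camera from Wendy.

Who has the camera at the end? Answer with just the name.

Answer: Ivan

Derivation:
Tracking the camera through each event:
Start: Eve has the camera.
After event 1: Nina has the camera.
After event 2: Alice has the camera.
After event 3: Nina has the camera.
After event 4: Heidi has the camera.
After event 5: Nina has the camera.
After event 6: Alice has the camera.
After event 7: Wendy has the camera.
After event 8: Ivan has the camera.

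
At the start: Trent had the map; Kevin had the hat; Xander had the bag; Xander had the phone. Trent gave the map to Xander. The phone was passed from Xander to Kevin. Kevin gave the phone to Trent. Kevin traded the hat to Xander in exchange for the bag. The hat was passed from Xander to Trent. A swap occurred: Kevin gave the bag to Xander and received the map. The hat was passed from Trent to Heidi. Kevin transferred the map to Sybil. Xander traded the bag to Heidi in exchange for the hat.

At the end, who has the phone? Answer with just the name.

Tracking all object holders:
Start: map:Trent, hat:Kevin, bag:Xander, phone:Xander
Event 1 (give map: Trent -> Xander). State: map:Xander, hat:Kevin, bag:Xander, phone:Xander
Event 2 (give phone: Xander -> Kevin). State: map:Xander, hat:Kevin, bag:Xander, phone:Kevin
Event 3 (give phone: Kevin -> Trent). State: map:Xander, hat:Kevin, bag:Xander, phone:Trent
Event 4 (swap hat<->bag: now hat:Xander, bag:Kevin). State: map:Xander, hat:Xander, bag:Kevin, phone:Trent
Event 5 (give hat: Xander -> Trent). State: map:Xander, hat:Trent, bag:Kevin, phone:Trent
Event 6 (swap bag<->map: now bag:Xander, map:Kevin). State: map:Kevin, hat:Trent, bag:Xander, phone:Trent
Event 7 (give hat: Trent -> Heidi). State: map:Kevin, hat:Heidi, bag:Xander, phone:Trent
Event 8 (give map: Kevin -> Sybil). State: map:Sybil, hat:Heidi, bag:Xander, phone:Trent
Event 9 (swap bag<->hat: now bag:Heidi, hat:Xander). State: map:Sybil, hat:Xander, bag:Heidi, phone:Trent

Final state: map:Sybil, hat:Xander, bag:Heidi, phone:Trent
The phone is held by Trent.

Answer: Trent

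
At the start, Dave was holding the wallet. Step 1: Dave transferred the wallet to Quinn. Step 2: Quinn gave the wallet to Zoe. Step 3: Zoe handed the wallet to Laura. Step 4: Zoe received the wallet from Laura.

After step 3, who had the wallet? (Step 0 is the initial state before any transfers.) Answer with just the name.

Tracking the wallet holder through step 3:
After step 0 (start): Dave
After step 1: Quinn
After step 2: Zoe
After step 3: Laura

At step 3, the holder is Laura.

Answer: Laura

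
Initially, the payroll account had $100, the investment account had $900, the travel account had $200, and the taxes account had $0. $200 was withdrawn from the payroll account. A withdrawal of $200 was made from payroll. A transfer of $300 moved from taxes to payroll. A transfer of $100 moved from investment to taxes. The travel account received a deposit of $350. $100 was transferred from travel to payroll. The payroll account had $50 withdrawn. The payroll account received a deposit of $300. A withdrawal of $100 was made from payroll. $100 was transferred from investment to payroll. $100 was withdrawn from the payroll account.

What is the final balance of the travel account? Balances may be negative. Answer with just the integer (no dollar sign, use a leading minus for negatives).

Tracking account balances step by step:
Start: payroll=100, investment=900, travel=200, taxes=0
Event 1 (withdraw 200 from payroll): payroll: 100 - 200 = -100. Balances: payroll=-100, investment=900, travel=200, taxes=0
Event 2 (withdraw 200 from payroll): payroll: -100 - 200 = -300. Balances: payroll=-300, investment=900, travel=200, taxes=0
Event 3 (transfer 300 taxes -> payroll): taxes: 0 - 300 = -300, payroll: -300 + 300 = 0. Balances: payroll=0, investment=900, travel=200, taxes=-300
Event 4 (transfer 100 investment -> taxes): investment: 900 - 100 = 800, taxes: -300 + 100 = -200. Balances: payroll=0, investment=800, travel=200, taxes=-200
Event 5 (deposit 350 to travel): travel: 200 + 350 = 550. Balances: payroll=0, investment=800, travel=550, taxes=-200
Event 6 (transfer 100 travel -> payroll): travel: 550 - 100 = 450, payroll: 0 + 100 = 100. Balances: payroll=100, investment=800, travel=450, taxes=-200
Event 7 (withdraw 50 from payroll): payroll: 100 - 50 = 50. Balances: payroll=50, investment=800, travel=450, taxes=-200
Event 8 (deposit 300 to payroll): payroll: 50 + 300 = 350. Balances: payroll=350, investment=800, travel=450, taxes=-200
Event 9 (withdraw 100 from payroll): payroll: 350 - 100 = 250. Balances: payroll=250, investment=800, travel=450, taxes=-200
Event 10 (transfer 100 investment -> payroll): investment: 800 - 100 = 700, payroll: 250 + 100 = 350. Balances: payroll=350, investment=700, travel=450, taxes=-200
Event 11 (withdraw 100 from payroll): payroll: 350 - 100 = 250. Balances: payroll=250, investment=700, travel=450, taxes=-200

Final balance of travel: 450

Answer: 450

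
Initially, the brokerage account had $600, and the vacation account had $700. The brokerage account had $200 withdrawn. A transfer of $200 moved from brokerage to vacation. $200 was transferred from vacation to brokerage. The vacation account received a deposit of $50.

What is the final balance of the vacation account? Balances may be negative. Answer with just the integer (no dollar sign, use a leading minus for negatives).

Tracking account balances step by step:
Start: brokerage=600, vacation=700
Event 1 (withdraw 200 from brokerage): brokerage: 600 - 200 = 400. Balances: brokerage=400, vacation=700
Event 2 (transfer 200 brokerage -> vacation): brokerage: 400 - 200 = 200, vacation: 700 + 200 = 900. Balances: brokerage=200, vacation=900
Event 3 (transfer 200 vacation -> brokerage): vacation: 900 - 200 = 700, brokerage: 200 + 200 = 400. Balances: brokerage=400, vacation=700
Event 4 (deposit 50 to vacation): vacation: 700 + 50 = 750. Balances: brokerage=400, vacation=750

Final balance of vacation: 750

Answer: 750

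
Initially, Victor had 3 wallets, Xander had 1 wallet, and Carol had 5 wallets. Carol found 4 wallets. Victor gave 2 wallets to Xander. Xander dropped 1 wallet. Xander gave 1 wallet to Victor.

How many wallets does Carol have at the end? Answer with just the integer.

Answer: 9

Derivation:
Tracking counts step by step:
Start: Victor=3, Xander=1, Carol=5
Event 1 (Carol +4): Carol: 5 -> 9. State: Victor=3, Xander=1, Carol=9
Event 2 (Victor -> Xander, 2): Victor: 3 -> 1, Xander: 1 -> 3. State: Victor=1, Xander=3, Carol=9
Event 3 (Xander -1): Xander: 3 -> 2. State: Victor=1, Xander=2, Carol=9
Event 4 (Xander -> Victor, 1): Xander: 2 -> 1, Victor: 1 -> 2. State: Victor=2, Xander=1, Carol=9

Carol's final count: 9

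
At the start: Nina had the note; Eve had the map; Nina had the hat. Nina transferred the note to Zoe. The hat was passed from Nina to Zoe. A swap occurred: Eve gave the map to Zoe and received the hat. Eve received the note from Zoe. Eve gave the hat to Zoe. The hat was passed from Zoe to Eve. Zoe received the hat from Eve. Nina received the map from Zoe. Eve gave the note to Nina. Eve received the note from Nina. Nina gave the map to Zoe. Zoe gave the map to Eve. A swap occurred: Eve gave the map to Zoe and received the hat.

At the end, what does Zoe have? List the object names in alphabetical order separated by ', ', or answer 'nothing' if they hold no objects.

Answer: map

Derivation:
Tracking all object holders:
Start: note:Nina, map:Eve, hat:Nina
Event 1 (give note: Nina -> Zoe). State: note:Zoe, map:Eve, hat:Nina
Event 2 (give hat: Nina -> Zoe). State: note:Zoe, map:Eve, hat:Zoe
Event 3 (swap map<->hat: now map:Zoe, hat:Eve). State: note:Zoe, map:Zoe, hat:Eve
Event 4 (give note: Zoe -> Eve). State: note:Eve, map:Zoe, hat:Eve
Event 5 (give hat: Eve -> Zoe). State: note:Eve, map:Zoe, hat:Zoe
Event 6 (give hat: Zoe -> Eve). State: note:Eve, map:Zoe, hat:Eve
Event 7 (give hat: Eve -> Zoe). State: note:Eve, map:Zoe, hat:Zoe
Event 8 (give map: Zoe -> Nina). State: note:Eve, map:Nina, hat:Zoe
Event 9 (give note: Eve -> Nina). State: note:Nina, map:Nina, hat:Zoe
Event 10 (give note: Nina -> Eve). State: note:Eve, map:Nina, hat:Zoe
Event 11 (give map: Nina -> Zoe). State: note:Eve, map:Zoe, hat:Zoe
Event 12 (give map: Zoe -> Eve). State: note:Eve, map:Eve, hat:Zoe
Event 13 (swap map<->hat: now map:Zoe, hat:Eve). State: note:Eve, map:Zoe, hat:Eve

Final state: note:Eve, map:Zoe, hat:Eve
Zoe holds: map.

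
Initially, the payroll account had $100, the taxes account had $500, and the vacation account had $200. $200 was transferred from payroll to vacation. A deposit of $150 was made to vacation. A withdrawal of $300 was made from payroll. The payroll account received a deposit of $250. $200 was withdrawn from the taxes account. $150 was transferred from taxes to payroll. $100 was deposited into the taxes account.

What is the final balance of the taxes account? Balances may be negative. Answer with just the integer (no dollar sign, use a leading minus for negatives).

Tracking account balances step by step:
Start: payroll=100, taxes=500, vacation=200
Event 1 (transfer 200 payroll -> vacation): payroll: 100 - 200 = -100, vacation: 200 + 200 = 400. Balances: payroll=-100, taxes=500, vacation=400
Event 2 (deposit 150 to vacation): vacation: 400 + 150 = 550. Balances: payroll=-100, taxes=500, vacation=550
Event 3 (withdraw 300 from payroll): payroll: -100 - 300 = -400. Balances: payroll=-400, taxes=500, vacation=550
Event 4 (deposit 250 to payroll): payroll: -400 + 250 = -150. Balances: payroll=-150, taxes=500, vacation=550
Event 5 (withdraw 200 from taxes): taxes: 500 - 200 = 300. Balances: payroll=-150, taxes=300, vacation=550
Event 6 (transfer 150 taxes -> payroll): taxes: 300 - 150 = 150, payroll: -150 + 150 = 0. Balances: payroll=0, taxes=150, vacation=550
Event 7 (deposit 100 to taxes): taxes: 150 + 100 = 250. Balances: payroll=0, taxes=250, vacation=550

Final balance of taxes: 250

Answer: 250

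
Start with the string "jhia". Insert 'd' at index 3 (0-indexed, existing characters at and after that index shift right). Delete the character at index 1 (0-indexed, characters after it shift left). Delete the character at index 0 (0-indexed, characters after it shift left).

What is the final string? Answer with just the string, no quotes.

Answer: ida

Derivation:
Applying each edit step by step:
Start: "jhia"
Op 1 (insert 'd' at idx 3): "jhia" -> "jhida"
Op 2 (delete idx 1 = 'h'): "jhida" -> "jida"
Op 3 (delete idx 0 = 'j'): "jida" -> "ida"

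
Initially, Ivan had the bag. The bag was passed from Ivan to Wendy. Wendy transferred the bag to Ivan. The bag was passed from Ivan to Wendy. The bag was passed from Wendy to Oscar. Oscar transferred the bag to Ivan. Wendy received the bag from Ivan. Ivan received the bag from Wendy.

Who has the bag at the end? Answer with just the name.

Answer: Ivan

Derivation:
Tracking the bag through each event:
Start: Ivan has the bag.
After event 1: Wendy has the bag.
After event 2: Ivan has the bag.
After event 3: Wendy has the bag.
After event 4: Oscar has the bag.
After event 5: Ivan has the bag.
After event 6: Wendy has the bag.
After event 7: Ivan has the bag.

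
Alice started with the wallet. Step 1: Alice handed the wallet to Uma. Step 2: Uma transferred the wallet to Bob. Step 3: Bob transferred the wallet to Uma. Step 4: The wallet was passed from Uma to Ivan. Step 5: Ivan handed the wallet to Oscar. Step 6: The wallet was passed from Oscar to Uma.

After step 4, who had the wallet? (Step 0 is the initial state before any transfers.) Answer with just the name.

Answer: Ivan

Derivation:
Tracking the wallet holder through step 4:
After step 0 (start): Alice
After step 1: Uma
After step 2: Bob
After step 3: Uma
After step 4: Ivan

At step 4, the holder is Ivan.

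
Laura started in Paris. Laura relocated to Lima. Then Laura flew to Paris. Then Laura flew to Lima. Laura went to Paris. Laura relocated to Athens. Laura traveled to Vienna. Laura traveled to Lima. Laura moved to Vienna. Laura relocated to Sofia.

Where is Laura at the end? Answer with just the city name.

Tracking Laura's location:
Start: Laura is in Paris.
After move 1: Paris -> Lima. Laura is in Lima.
After move 2: Lima -> Paris. Laura is in Paris.
After move 3: Paris -> Lima. Laura is in Lima.
After move 4: Lima -> Paris. Laura is in Paris.
After move 5: Paris -> Athens. Laura is in Athens.
After move 6: Athens -> Vienna. Laura is in Vienna.
After move 7: Vienna -> Lima. Laura is in Lima.
After move 8: Lima -> Vienna. Laura is in Vienna.
After move 9: Vienna -> Sofia. Laura is in Sofia.

Answer: Sofia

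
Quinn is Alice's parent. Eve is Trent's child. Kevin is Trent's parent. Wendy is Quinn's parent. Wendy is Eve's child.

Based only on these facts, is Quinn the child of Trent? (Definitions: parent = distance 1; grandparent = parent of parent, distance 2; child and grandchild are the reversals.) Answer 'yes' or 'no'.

Answer: no

Derivation:
Reconstructing the parent chain from the given facts:
  Kevin -> Trent -> Eve -> Wendy -> Quinn -> Alice
(each arrow means 'parent of the next')
Positions in the chain (0 = top):
  position of Kevin: 0
  position of Trent: 1
  position of Eve: 2
  position of Wendy: 3
  position of Quinn: 4
  position of Alice: 5

Quinn is at position 4, Trent is at position 1; signed distance (j - i) = -3.
'child' requires j - i = -1. Actual distance is -3, so the relation does NOT hold.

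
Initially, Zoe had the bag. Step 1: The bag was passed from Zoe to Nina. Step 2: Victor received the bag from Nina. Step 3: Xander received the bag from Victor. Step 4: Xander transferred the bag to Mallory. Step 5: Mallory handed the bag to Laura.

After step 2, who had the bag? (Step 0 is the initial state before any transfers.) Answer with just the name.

Answer: Victor

Derivation:
Tracking the bag holder through step 2:
After step 0 (start): Zoe
After step 1: Nina
After step 2: Victor

At step 2, the holder is Victor.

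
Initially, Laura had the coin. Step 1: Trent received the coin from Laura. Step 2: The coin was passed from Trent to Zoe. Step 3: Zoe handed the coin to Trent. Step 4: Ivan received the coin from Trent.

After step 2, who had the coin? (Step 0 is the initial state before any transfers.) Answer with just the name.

Tracking the coin holder through step 2:
After step 0 (start): Laura
After step 1: Trent
After step 2: Zoe

At step 2, the holder is Zoe.

Answer: Zoe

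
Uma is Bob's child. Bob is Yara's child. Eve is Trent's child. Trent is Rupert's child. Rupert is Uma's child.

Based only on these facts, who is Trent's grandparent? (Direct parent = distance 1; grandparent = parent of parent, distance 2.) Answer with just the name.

Answer: Uma

Derivation:
Reconstructing the parent chain from the given facts:
  Yara -> Bob -> Uma -> Rupert -> Trent -> Eve
(each arrow means 'parent of the next')
Positions in the chain (0 = top):
  position of Yara: 0
  position of Bob: 1
  position of Uma: 2
  position of Rupert: 3
  position of Trent: 4
  position of Eve: 5

Trent is at position 4; the grandparent is 2 steps up the chain, i.e. position 2: Uma.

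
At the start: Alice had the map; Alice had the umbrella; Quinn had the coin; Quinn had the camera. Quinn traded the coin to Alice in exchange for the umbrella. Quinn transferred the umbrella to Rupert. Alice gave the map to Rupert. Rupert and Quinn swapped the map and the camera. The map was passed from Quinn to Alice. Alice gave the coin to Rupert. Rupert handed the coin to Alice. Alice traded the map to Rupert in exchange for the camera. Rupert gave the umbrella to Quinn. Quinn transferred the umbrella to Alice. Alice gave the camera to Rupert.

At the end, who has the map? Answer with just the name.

Tracking all object holders:
Start: map:Alice, umbrella:Alice, coin:Quinn, camera:Quinn
Event 1 (swap coin<->umbrella: now coin:Alice, umbrella:Quinn). State: map:Alice, umbrella:Quinn, coin:Alice, camera:Quinn
Event 2 (give umbrella: Quinn -> Rupert). State: map:Alice, umbrella:Rupert, coin:Alice, camera:Quinn
Event 3 (give map: Alice -> Rupert). State: map:Rupert, umbrella:Rupert, coin:Alice, camera:Quinn
Event 4 (swap map<->camera: now map:Quinn, camera:Rupert). State: map:Quinn, umbrella:Rupert, coin:Alice, camera:Rupert
Event 5 (give map: Quinn -> Alice). State: map:Alice, umbrella:Rupert, coin:Alice, camera:Rupert
Event 6 (give coin: Alice -> Rupert). State: map:Alice, umbrella:Rupert, coin:Rupert, camera:Rupert
Event 7 (give coin: Rupert -> Alice). State: map:Alice, umbrella:Rupert, coin:Alice, camera:Rupert
Event 8 (swap map<->camera: now map:Rupert, camera:Alice). State: map:Rupert, umbrella:Rupert, coin:Alice, camera:Alice
Event 9 (give umbrella: Rupert -> Quinn). State: map:Rupert, umbrella:Quinn, coin:Alice, camera:Alice
Event 10 (give umbrella: Quinn -> Alice). State: map:Rupert, umbrella:Alice, coin:Alice, camera:Alice
Event 11 (give camera: Alice -> Rupert). State: map:Rupert, umbrella:Alice, coin:Alice, camera:Rupert

Final state: map:Rupert, umbrella:Alice, coin:Alice, camera:Rupert
The map is held by Rupert.

Answer: Rupert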